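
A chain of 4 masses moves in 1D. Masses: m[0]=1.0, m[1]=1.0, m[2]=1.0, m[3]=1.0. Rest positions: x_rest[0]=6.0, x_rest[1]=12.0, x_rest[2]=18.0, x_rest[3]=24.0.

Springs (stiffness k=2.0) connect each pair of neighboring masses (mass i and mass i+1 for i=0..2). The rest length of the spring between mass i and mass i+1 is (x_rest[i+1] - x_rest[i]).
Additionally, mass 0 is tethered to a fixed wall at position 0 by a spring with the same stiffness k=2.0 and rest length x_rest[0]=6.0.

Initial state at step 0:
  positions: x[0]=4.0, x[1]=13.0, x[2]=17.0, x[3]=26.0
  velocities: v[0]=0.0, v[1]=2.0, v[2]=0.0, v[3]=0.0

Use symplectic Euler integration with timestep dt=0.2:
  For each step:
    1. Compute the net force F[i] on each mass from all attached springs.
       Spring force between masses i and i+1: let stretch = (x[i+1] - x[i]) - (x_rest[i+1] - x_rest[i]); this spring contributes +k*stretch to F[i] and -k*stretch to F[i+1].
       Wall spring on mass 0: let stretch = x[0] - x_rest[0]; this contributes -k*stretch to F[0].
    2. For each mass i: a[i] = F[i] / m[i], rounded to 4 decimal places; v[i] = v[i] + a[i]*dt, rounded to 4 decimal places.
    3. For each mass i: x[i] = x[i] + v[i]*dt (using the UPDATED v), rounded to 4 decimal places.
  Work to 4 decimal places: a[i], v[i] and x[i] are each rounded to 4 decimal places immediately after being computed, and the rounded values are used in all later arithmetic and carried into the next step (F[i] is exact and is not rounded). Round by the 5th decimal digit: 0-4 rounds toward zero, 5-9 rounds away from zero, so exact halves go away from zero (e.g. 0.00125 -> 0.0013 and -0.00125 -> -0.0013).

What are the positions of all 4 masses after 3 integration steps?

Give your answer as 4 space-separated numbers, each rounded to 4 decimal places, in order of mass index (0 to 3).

Answer: 6.0634 12.1620 18.9745 24.8052

Derivation:
Step 0: x=[4.0000 13.0000 17.0000 26.0000] v=[0.0000 2.0000 0.0000 0.0000]
Step 1: x=[4.4000 13.0000 17.4000 25.7600] v=[2.0000 0.0000 2.0000 -1.2000]
Step 2: x=[5.1360 12.6640 18.1168 25.3312] v=[3.6800 -1.6800 3.5840 -2.1440]
Step 3: x=[6.0634 12.1620 18.9745 24.8052] v=[4.6368 -2.5101 4.2886 -2.6298]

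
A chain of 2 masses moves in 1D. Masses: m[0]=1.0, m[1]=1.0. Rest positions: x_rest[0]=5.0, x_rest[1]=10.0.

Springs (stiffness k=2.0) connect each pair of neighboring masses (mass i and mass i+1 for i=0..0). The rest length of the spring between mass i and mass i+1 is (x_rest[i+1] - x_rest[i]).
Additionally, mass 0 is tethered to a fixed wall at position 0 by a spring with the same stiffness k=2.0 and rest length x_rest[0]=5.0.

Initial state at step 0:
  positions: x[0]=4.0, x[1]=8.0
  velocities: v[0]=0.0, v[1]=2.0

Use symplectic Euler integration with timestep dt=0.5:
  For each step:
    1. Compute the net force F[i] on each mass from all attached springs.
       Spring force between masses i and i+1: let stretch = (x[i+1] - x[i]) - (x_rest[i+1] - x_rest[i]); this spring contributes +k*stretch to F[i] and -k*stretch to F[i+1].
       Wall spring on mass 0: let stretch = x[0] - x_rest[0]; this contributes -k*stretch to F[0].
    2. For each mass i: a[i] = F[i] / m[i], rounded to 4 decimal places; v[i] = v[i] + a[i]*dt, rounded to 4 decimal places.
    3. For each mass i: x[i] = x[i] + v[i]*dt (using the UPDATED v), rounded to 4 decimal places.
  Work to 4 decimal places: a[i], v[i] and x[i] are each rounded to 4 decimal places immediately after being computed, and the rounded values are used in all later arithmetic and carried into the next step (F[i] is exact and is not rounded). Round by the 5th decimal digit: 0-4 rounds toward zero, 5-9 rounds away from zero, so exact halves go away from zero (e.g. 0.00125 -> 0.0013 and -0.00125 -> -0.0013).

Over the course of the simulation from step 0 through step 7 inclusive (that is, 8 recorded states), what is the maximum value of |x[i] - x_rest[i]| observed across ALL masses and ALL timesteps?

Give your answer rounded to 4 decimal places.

Step 0: x=[4.0000 8.0000] v=[0.0000 2.0000]
Step 1: x=[4.0000 9.5000] v=[0.0000 3.0000]
Step 2: x=[4.7500 10.7500] v=[1.5000 2.5000]
Step 3: x=[6.1250 11.5000] v=[2.7500 1.5000]
Step 4: x=[7.1250 12.0625] v=[2.0000 1.1250]
Step 5: x=[7.0313 12.6563] v=[-0.1875 1.1875]
Step 6: x=[6.2344 12.9376] v=[-1.5938 0.5625]
Step 7: x=[5.6719 12.3673] v=[-1.1250 -1.1407]
Max displacement = 2.9376

Answer: 2.9376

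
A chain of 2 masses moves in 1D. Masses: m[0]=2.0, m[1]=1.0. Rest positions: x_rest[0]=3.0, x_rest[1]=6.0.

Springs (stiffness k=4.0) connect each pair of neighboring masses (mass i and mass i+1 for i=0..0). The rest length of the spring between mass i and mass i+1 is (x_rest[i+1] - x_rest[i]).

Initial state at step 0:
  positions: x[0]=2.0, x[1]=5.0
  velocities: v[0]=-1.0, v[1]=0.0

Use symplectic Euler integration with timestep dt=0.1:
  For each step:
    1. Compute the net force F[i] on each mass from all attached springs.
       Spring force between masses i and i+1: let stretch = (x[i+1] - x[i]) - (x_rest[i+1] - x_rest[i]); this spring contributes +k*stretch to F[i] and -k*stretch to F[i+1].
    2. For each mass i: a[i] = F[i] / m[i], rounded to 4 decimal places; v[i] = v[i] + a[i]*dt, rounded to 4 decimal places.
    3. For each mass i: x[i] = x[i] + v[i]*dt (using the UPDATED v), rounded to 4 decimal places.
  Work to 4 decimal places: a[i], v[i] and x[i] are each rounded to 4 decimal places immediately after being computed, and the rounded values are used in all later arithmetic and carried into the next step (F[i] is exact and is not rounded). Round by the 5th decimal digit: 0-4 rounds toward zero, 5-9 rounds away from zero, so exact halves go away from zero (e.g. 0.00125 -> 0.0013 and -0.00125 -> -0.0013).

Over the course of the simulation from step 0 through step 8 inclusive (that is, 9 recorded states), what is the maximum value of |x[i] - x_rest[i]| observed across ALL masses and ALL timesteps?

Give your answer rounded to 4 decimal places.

Step 0: x=[2.0000 5.0000] v=[-1.0000 0.0000]
Step 1: x=[1.9000 5.0000] v=[-1.0000 0.0000]
Step 2: x=[1.8020 4.9960] v=[-0.9800 -0.0400]
Step 3: x=[1.7079 4.9842] v=[-0.9412 -0.1176]
Step 4: x=[1.6193 4.9614] v=[-0.8859 -0.2281]
Step 5: x=[1.5376 4.9249] v=[-0.8175 -0.3649]
Step 6: x=[1.4636 4.8729] v=[-0.7400 -0.5198]
Step 7: x=[1.3978 4.8046] v=[-0.6581 -0.6835]
Step 8: x=[1.3401 4.7200] v=[-0.5767 -0.8462]
Max displacement = 1.6599

Answer: 1.6599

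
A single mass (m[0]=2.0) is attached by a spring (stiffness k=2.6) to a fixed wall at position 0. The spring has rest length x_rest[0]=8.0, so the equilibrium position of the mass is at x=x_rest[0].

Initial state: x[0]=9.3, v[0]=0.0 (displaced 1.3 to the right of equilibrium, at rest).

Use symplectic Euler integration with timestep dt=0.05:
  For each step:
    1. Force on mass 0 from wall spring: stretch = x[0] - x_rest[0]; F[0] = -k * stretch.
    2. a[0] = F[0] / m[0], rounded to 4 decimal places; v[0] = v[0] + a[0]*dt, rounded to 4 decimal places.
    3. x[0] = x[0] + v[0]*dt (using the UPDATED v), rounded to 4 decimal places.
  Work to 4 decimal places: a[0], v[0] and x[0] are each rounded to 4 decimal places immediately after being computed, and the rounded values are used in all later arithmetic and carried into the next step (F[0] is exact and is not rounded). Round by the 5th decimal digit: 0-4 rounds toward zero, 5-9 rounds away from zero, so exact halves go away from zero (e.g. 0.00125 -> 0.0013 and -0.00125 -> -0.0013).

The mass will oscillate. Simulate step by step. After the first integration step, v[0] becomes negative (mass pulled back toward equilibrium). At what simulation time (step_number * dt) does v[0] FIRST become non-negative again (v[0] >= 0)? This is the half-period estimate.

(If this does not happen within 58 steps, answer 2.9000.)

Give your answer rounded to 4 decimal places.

Step 0: x=[9.3000] v=[0.0000]
Step 1: x=[9.2958] v=[-0.0845]
Step 2: x=[9.2874] v=[-0.1687]
Step 3: x=[9.2748] v=[-0.2524]
Step 4: x=[9.2580] v=[-0.3353]
Step 5: x=[9.2371] v=[-0.4171]
Step 6: x=[9.2122] v=[-0.4975]
Step 7: x=[9.1834] v=[-0.5763]
Step 8: x=[9.1507] v=[-0.6532]
Step 9: x=[9.1143] v=[-0.7280]
Step 10: x=[9.0743] v=[-0.8004]
Step 11: x=[9.0308] v=[-0.8702]
Step 12: x=[8.9839] v=[-0.9372]
Step 13: x=[8.9338] v=[-1.0012]
Step 14: x=[8.8807] v=[-1.0619]
Step 15: x=[8.8247] v=[-1.1191]
Step 16: x=[8.7661] v=[-1.1727]
Step 17: x=[8.7050] v=[-1.2225]
Step 18: x=[8.6416] v=[-1.2683]
Step 19: x=[8.5761] v=[-1.3100]
Step 20: x=[8.5087] v=[-1.3474]
Step 21: x=[8.4397] v=[-1.3805]
Step 22: x=[8.3692] v=[-1.4091]
Step 23: x=[8.2975] v=[-1.4331]
Step 24: x=[8.2249] v=[-1.4524]
Step 25: x=[8.1516] v=[-1.4670]
Step 26: x=[8.0778] v=[-1.4769]
Step 27: x=[8.0037] v=[-1.4820]
Step 28: x=[7.9296] v=[-1.4822]
Step 29: x=[7.8557] v=[-1.4776]
Step 30: x=[7.7823] v=[-1.4682]
Step 31: x=[7.7096] v=[-1.4541]
Step 32: x=[7.6378] v=[-1.4352]
Step 33: x=[7.5672] v=[-1.4117]
Step 34: x=[7.4980] v=[-1.3836]
Step 35: x=[7.4305] v=[-1.3510]
Step 36: x=[7.3648] v=[-1.3140]
Step 37: x=[7.3012] v=[-1.2727]
Step 38: x=[7.2398] v=[-1.2273]
Step 39: x=[7.1809] v=[-1.1779]
Step 40: x=[7.1247] v=[-1.1247]
Step 41: x=[7.0713] v=[-1.0678]
Step 42: x=[7.0209] v=[-1.0074]
Step 43: x=[6.9737] v=[-0.9438]
Step 44: x=[6.9298] v=[-0.8771]
Step 45: x=[6.8894] v=[-0.8075]
Step 46: x=[6.8526] v=[-0.7353]
Step 47: x=[6.8196] v=[-0.6607]
Step 48: x=[6.7904] v=[-0.5840]
Step 49: x=[6.7651] v=[-0.5054]
Step 50: x=[6.7438] v=[-0.4251]
Step 51: x=[6.7266] v=[-0.3434]
Step 52: x=[6.7136] v=[-0.2606]
Step 53: x=[6.7048] v=[-0.1770]
Step 54: x=[6.7002] v=[-0.0928]
Step 55: x=[6.6998] v=[-0.0083]
Step 56: x=[6.7036] v=[0.0762]
First v>=0 after going negative at step 56, time=2.8000

Answer: 2.8000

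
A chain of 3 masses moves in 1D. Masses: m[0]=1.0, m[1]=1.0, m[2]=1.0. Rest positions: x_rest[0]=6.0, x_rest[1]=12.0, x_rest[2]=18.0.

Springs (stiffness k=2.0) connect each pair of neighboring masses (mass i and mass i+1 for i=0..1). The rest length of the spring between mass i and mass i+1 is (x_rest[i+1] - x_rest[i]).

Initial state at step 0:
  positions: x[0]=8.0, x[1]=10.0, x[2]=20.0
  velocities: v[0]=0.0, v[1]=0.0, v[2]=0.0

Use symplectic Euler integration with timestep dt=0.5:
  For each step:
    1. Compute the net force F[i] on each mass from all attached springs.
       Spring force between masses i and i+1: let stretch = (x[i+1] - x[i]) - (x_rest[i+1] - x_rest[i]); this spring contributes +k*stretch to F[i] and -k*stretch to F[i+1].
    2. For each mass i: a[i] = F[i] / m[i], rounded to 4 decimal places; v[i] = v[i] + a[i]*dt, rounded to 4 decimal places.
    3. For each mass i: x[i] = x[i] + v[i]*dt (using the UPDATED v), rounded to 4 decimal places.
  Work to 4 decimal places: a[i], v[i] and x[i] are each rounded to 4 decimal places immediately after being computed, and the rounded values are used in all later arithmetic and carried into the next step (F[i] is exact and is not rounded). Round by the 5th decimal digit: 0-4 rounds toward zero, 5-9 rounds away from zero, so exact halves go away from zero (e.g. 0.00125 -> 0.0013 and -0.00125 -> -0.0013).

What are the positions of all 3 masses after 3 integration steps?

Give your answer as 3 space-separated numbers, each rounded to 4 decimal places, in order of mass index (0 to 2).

Answer: 6.5000 13.0000 18.5000

Derivation:
Step 0: x=[8.0000 10.0000 20.0000] v=[0.0000 0.0000 0.0000]
Step 1: x=[6.0000 14.0000 18.0000] v=[-4.0000 8.0000 -4.0000]
Step 2: x=[5.0000 16.0000 17.0000] v=[-2.0000 4.0000 -2.0000]
Step 3: x=[6.5000 13.0000 18.5000] v=[3.0000 -6.0000 3.0000]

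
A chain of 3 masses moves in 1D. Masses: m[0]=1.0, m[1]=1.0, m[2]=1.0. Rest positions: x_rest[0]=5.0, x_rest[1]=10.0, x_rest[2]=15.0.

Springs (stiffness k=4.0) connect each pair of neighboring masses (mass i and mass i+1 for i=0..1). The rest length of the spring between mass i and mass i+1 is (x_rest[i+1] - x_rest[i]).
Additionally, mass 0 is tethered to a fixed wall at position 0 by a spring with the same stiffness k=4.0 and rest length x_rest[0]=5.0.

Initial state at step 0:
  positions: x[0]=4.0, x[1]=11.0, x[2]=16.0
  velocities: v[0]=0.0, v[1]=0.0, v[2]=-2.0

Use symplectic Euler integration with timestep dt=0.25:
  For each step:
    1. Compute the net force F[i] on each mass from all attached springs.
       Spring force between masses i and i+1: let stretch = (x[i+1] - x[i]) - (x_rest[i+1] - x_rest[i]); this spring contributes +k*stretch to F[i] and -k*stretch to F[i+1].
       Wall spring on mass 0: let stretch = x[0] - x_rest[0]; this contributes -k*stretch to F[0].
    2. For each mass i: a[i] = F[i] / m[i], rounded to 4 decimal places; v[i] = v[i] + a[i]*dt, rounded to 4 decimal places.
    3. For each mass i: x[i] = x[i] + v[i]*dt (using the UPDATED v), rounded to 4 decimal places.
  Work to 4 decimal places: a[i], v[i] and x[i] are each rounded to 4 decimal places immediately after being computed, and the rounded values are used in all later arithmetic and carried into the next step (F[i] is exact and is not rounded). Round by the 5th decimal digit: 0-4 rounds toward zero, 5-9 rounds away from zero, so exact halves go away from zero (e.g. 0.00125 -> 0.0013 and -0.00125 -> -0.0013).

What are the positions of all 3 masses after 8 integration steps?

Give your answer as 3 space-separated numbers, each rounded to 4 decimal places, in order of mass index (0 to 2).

Step 0: x=[4.0000 11.0000 16.0000] v=[0.0000 0.0000 -2.0000]
Step 1: x=[4.7500 10.5000 15.5000] v=[3.0000 -2.0000 -2.0000]
Step 2: x=[5.7500 9.8125 15.0000] v=[4.0000 -2.7500 -2.0000]
Step 3: x=[6.3281 9.4063 14.4531] v=[2.3125 -1.6250 -2.1875]
Step 4: x=[6.0938 9.4922 13.8945] v=[-0.9374 0.3436 -2.2343]
Step 5: x=[5.1856 9.8291 13.4854] v=[-3.6328 1.3475 -1.6366]
Step 6: x=[4.1419 9.9192 13.4122] v=[-4.1749 0.3603 -0.2929]
Step 7: x=[3.5070 9.4382 13.7157] v=[-2.5395 -1.9240 1.2141]
Step 8: x=[3.4782 8.5438 14.1999] v=[-0.1153 -3.5777 1.9366]

Answer: 3.4782 8.5438 14.1999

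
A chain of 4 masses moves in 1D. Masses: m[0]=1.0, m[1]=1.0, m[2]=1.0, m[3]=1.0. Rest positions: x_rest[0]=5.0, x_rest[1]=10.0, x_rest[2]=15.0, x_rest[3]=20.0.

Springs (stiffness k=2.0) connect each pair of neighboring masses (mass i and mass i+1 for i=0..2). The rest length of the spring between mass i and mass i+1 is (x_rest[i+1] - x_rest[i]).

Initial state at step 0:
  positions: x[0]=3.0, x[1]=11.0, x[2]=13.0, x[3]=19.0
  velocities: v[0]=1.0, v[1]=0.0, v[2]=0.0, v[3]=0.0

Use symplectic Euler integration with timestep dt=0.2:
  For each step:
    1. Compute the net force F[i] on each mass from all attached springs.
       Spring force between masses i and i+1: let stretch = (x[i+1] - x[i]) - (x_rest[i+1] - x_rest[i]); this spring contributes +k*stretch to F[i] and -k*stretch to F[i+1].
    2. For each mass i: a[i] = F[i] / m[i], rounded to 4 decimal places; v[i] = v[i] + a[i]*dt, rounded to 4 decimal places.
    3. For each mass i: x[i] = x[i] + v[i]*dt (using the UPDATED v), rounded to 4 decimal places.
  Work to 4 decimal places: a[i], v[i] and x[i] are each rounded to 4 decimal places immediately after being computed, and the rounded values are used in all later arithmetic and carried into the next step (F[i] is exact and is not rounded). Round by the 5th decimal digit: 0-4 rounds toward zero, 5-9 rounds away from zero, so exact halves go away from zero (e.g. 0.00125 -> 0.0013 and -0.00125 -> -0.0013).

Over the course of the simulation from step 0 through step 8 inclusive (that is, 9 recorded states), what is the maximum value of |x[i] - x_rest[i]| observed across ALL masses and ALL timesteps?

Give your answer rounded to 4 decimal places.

Step 0: x=[3.0000 11.0000 13.0000 19.0000] v=[1.0000 0.0000 0.0000 0.0000]
Step 1: x=[3.4400 10.5200 13.3200 18.9200] v=[2.2000 -2.4000 1.6000 -0.4000]
Step 2: x=[4.0464 9.6976 13.8640 18.7920] v=[3.0320 -4.1120 2.7200 -0.6400]
Step 3: x=[4.7049 8.7564 14.4689 18.6698] v=[3.2925 -4.7059 3.0246 -0.6112]
Step 4: x=[5.2875 7.9481 14.9529 18.6115] v=[2.9131 -4.0415 2.4200 -0.2916]
Step 5: x=[5.6830 7.4873 15.1692 18.6605] v=[1.9773 -2.3038 1.0815 0.2450]
Step 6: x=[5.8228 7.4967 15.0503 18.8302] v=[0.6990 0.0472 -0.5947 0.8485]
Step 7: x=[5.6965 7.9765 14.6295 19.0975] v=[-0.6314 2.3991 -2.1042 1.3365]
Step 8: x=[5.3526 8.8062 14.0339 19.4074] v=[-1.7194 4.1483 -2.9782 1.5493]
Max displacement = 2.5127

Answer: 2.5127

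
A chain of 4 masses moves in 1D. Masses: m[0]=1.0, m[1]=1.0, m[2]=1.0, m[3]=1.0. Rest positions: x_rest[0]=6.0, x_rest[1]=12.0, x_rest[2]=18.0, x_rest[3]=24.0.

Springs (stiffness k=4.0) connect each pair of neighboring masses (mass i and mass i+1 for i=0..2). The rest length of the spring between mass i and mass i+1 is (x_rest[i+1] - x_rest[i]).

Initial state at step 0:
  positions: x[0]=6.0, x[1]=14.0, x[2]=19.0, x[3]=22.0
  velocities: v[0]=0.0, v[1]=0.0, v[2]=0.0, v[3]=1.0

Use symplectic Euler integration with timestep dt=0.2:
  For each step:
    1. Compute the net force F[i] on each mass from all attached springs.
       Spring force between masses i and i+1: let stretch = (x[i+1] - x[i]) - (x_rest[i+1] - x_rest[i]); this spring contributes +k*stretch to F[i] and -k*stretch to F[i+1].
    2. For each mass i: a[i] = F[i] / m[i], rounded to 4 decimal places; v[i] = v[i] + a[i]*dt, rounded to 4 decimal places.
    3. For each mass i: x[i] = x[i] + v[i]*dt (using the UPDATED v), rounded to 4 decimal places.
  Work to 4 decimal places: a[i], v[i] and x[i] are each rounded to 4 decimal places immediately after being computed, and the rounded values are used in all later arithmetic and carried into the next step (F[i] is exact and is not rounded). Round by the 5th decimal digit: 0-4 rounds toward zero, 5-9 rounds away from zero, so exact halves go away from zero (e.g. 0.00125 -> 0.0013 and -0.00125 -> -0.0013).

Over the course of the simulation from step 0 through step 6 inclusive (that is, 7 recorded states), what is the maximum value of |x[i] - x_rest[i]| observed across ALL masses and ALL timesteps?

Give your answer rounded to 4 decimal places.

Answer: 2.2977

Derivation:
Step 0: x=[6.0000 14.0000 19.0000 22.0000] v=[0.0000 0.0000 0.0000 1.0000]
Step 1: x=[6.3200 13.5200 18.6800 22.6800] v=[1.6000 -2.4000 -1.6000 3.4000]
Step 2: x=[6.8320 12.7136 18.1744 23.6800] v=[2.5600 -4.0320 -2.5280 5.0000]
Step 3: x=[7.3251 11.8399 17.6760 24.7591] v=[2.4653 -4.3686 -2.4922 5.3955]
Step 4: x=[7.5805 11.1776 17.3771 25.6649] v=[1.2771 -3.3116 -1.4946 4.5290]
Step 5: x=[7.4515 10.9317 17.4123 26.2047] v=[-0.6452 -1.2297 0.1760 2.6988]
Step 6: x=[6.9193 11.1658 17.8174 26.2977] v=[-2.6610 1.1706 2.0254 0.4649]
Max displacement = 2.2977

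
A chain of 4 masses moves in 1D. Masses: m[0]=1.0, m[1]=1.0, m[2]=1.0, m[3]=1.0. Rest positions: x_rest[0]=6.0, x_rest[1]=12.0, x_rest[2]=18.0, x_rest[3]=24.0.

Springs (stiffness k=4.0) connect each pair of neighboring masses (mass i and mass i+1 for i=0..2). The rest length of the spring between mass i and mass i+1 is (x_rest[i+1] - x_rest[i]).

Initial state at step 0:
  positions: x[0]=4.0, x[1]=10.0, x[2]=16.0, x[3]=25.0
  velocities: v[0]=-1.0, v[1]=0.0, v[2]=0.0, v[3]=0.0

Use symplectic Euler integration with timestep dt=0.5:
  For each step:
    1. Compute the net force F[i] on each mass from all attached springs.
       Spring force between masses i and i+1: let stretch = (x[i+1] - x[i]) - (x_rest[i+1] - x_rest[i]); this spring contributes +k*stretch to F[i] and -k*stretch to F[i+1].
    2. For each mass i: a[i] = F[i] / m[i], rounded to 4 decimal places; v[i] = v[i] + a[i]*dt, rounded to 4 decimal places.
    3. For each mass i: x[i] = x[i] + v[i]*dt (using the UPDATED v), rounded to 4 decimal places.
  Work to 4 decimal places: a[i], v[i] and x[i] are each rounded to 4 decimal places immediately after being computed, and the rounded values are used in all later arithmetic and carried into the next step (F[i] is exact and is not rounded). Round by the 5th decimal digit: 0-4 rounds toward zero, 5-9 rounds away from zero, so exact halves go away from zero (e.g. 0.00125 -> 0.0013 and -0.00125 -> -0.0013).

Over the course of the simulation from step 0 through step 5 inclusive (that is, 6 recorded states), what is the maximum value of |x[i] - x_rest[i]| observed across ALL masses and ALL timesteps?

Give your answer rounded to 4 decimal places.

Answer: 3.0000

Derivation:
Step 0: x=[4.0000 10.0000 16.0000 25.0000] v=[-1.0000 0.0000 0.0000 0.0000]
Step 1: x=[3.5000 10.0000 19.0000 22.0000] v=[-1.0000 0.0000 6.0000 -6.0000]
Step 2: x=[3.5000 12.5000 16.0000 22.0000] v=[0.0000 5.0000 -6.0000 0.0000]
Step 3: x=[6.5000 9.5000 15.5000 22.0000] v=[6.0000 -6.0000 -1.0000 0.0000]
Step 4: x=[6.5000 9.5000 15.5000 21.5000] v=[0.0000 0.0000 0.0000 -1.0000]
Step 5: x=[3.5000 12.5000 15.5000 21.0000] v=[-6.0000 6.0000 0.0000 -1.0000]
Max displacement = 3.0000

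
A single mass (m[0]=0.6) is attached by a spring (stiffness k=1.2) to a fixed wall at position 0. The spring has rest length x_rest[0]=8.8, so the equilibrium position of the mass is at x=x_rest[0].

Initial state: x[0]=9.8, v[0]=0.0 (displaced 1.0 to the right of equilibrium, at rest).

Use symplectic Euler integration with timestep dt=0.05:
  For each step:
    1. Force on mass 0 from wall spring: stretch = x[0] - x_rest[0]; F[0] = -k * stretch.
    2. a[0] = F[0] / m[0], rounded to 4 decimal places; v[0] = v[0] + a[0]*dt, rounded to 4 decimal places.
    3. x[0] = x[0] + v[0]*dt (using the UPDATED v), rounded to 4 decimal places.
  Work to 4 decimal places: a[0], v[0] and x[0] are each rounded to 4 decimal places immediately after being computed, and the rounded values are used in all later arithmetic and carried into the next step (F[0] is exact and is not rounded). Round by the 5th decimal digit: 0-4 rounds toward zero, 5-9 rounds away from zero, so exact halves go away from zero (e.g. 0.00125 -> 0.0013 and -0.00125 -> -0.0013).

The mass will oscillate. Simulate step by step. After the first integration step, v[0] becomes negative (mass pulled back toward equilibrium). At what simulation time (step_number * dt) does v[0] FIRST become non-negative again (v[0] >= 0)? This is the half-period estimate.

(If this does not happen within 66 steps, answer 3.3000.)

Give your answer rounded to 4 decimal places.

Step 0: x=[9.8000] v=[0.0000]
Step 1: x=[9.7950] v=[-0.1000]
Step 2: x=[9.7850] v=[-0.1995]
Step 3: x=[9.7701] v=[-0.2980]
Step 4: x=[9.7504] v=[-0.3950]
Step 5: x=[9.7259] v=[-0.4900]
Step 6: x=[9.6968] v=[-0.5826]
Step 7: x=[9.6632] v=[-0.6723]
Step 8: x=[9.6253] v=[-0.7586]
Step 9: x=[9.5832] v=[-0.8411]
Step 10: x=[9.5372] v=[-0.9194]
Step 11: x=[9.4875] v=[-0.9931]
Step 12: x=[9.4344] v=[-1.0619]
Step 13: x=[9.3781] v=[-1.1253]
Step 14: x=[9.3189] v=[-1.1831]
Step 15: x=[9.2572] v=[-1.2350]
Step 16: x=[9.1932] v=[-1.2807]
Step 17: x=[9.1272] v=[-1.3200]
Step 18: x=[9.0596] v=[-1.3527]
Step 19: x=[8.9907] v=[-1.3787]
Step 20: x=[8.9208] v=[-1.3978]
Step 21: x=[8.8503] v=[-1.4099]
Step 22: x=[8.7796] v=[-1.4149]
Step 23: x=[8.7090] v=[-1.4129]
Step 24: x=[8.6388] v=[-1.4038]
Step 25: x=[8.5694] v=[-1.3877]
Step 26: x=[8.5012] v=[-1.3646]
Step 27: x=[8.4345] v=[-1.3347]
Step 28: x=[8.3696] v=[-1.2982]
Step 29: x=[8.3068] v=[-1.2552]
Step 30: x=[8.2465] v=[-1.2059]
Step 31: x=[8.1890] v=[-1.1506]
Step 32: x=[8.1345] v=[-1.0895]
Step 33: x=[8.0834] v=[-1.0230]
Step 34: x=[8.0358] v=[-0.9513]
Step 35: x=[7.9921] v=[-0.8749]
Step 36: x=[7.9524] v=[-0.7941]
Step 37: x=[7.9169] v=[-0.7093]
Step 38: x=[7.8859] v=[-0.6210]
Step 39: x=[7.8594] v=[-0.5296]
Step 40: x=[7.8376] v=[-0.4355]
Step 41: x=[7.8206] v=[-0.3393]
Step 42: x=[7.8085] v=[-0.2414]
Step 43: x=[7.8014] v=[-0.1423]
Step 44: x=[7.7993] v=[-0.0424]
Step 45: x=[7.8022] v=[0.0577]
First v>=0 after going negative at step 45, time=2.2500

Answer: 2.2500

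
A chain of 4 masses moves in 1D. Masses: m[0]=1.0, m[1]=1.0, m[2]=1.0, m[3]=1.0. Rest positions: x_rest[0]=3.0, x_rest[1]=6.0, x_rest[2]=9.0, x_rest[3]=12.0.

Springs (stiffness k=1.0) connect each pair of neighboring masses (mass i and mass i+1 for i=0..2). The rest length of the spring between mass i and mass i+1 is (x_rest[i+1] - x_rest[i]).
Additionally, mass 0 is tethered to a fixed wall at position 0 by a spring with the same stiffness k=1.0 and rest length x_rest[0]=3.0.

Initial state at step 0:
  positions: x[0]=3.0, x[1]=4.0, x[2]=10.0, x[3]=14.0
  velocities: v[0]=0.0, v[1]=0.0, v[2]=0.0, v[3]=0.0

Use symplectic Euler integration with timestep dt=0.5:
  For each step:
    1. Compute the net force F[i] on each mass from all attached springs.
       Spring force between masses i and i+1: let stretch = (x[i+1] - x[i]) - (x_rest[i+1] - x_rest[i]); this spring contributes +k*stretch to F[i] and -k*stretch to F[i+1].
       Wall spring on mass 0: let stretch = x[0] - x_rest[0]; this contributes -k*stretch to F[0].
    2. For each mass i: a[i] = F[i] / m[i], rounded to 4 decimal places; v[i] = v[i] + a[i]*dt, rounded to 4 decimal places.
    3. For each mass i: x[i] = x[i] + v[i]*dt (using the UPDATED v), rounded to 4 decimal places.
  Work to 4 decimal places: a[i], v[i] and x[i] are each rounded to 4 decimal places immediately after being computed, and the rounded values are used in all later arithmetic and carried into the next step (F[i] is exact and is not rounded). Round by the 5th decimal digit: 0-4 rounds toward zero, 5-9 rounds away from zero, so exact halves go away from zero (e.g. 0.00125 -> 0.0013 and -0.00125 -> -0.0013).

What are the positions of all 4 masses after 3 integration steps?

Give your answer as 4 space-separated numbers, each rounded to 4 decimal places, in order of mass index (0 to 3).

Answer: 2.3125 7.8282 9.0157 12.3281

Derivation:
Step 0: x=[3.0000 4.0000 10.0000 14.0000] v=[0.0000 0.0000 0.0000 0.0000]
Step 1: x=[2.5000 5.2500 9.5000 13.7500] v=[-1.0000 2.5000 -1.0000 -0.5000]
Step 2: x=[2.0625 6.8750 9.0000 13.1875] v=[-0.8750 3.2500 -1.0000 -1.1250]
Step 3: x=[2.3125 7.8282 9.0157 12.3281] v=[0.5000 1.9063 0.0313 -1.7188]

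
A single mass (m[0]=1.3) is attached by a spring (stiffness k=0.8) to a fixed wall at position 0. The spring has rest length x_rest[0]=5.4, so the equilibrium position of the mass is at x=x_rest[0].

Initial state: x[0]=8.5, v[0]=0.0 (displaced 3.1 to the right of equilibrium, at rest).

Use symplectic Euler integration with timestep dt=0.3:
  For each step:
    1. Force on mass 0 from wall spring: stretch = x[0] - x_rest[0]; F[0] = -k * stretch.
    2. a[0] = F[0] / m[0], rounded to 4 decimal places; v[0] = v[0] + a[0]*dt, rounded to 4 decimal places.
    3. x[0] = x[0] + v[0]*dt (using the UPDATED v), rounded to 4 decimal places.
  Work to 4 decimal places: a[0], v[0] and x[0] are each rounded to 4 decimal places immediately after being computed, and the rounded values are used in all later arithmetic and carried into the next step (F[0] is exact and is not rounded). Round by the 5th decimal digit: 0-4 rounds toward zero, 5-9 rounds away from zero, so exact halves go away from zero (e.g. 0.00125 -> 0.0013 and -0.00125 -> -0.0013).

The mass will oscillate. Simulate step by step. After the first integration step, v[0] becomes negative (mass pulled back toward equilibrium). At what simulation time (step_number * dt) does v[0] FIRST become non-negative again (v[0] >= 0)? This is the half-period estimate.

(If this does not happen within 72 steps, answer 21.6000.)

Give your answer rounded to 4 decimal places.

Answer: 4.2000

Derivation:
Step 0: x=[8.5000] v=[0.0000]
Step 1: x=[8.3283] v=[-0.5723]
Step 2: x=[7.9944] v=[-1.1129]
Step 3: x=[7.5168] v=[-1.5919]
Step 4: x=[6.9220] v=[-1.9827]
Step 5: x=[6.2429] v=[-2.2637]
Step 6: x=[5.5171] v=[-2.4193]
Step 7: x=[4.7848] v=[-2.4409]
Step 8: x=[4.0866] v=[-2.3273]
Step 9: x=[3.4612] v=[-2.0848]
Step 10: x=[2.9431] v=[-1.7269]
Step 11: x=[2.5611] v=[-1.2733]
Step 12: x=[2.3363] v=[-0.7492]
Step 13: x=[2.2812] v=[-0.1836]
Step 14: x=[2.3989] v=[0.3922]
First v>=0 after going negative at step 14, time=4.2000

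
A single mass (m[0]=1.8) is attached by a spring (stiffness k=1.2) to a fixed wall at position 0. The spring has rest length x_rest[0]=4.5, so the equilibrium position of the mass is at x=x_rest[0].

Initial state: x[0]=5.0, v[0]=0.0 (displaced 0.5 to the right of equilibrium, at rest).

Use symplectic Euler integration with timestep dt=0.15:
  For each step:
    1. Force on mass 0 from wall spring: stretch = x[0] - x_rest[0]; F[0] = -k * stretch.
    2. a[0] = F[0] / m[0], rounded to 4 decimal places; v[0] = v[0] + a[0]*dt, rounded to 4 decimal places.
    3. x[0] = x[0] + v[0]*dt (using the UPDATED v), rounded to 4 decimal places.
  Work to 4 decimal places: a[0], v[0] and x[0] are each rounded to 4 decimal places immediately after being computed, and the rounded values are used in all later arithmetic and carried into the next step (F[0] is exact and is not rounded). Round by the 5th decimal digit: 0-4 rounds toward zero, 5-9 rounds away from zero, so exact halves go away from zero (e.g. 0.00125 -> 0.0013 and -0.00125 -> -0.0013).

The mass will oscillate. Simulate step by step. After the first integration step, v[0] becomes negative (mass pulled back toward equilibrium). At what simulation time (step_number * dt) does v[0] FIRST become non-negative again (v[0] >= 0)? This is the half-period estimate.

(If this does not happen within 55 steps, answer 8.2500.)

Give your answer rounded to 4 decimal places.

Answer: 3.9000

Derivation:
Step 0: x=[5.0000] v=[0.0000]
Step 1: x=[4.9925] v=[-0.0500]
Step 2: x=[4.9776] v=[-0.0992]
Step 3: x=[4.9556] v=[-0.1470]
Step 4: x=[4.9267] v=[-0.1926]
Step 5: x=[4.8914] v=[-0.2353]
Step 6: x=[4.8502] v=[-0.2744]
Step 7: x=[4.8038] v=[-0.3094]
Step 8: x=[4.7528] v=[-0.3398]
Step 9: x=[4.6980] v=[-0.3651]
Step 10: x=[4.6403] v=[-0.3849]
Step 11: x=[4.5805] v=[-0.3989]
Step 12: x=[4.5195] v=[-0.4070]
Step 13: x=[4.4582] v=[-0.4090]
Step 14: x=[4.3975] v=[-0.4048]
Step 15: x=[4.3383] v=[-0.3946]
Step 16: x=[4.2815] v=[-0.3784]
Step 17: x=[4.2280] v=[-0.3565]
Step 18: x=[4.1786] v=[-0.3293]
Step 19: x=[4.1340] v=[-0.2972]
Step 20: x=[4.0949] v=[-0.2606]
Step 21: x=[4.0619] v=[-0.2201]
Step 22: x=[4.0355] v=[-0.1763]
Step 23: x=[4.0160] v=[-0.1298]
Step 24: x=[4.0038] v=[-0.0814]
Step 25: x=[3.9990] v=[-0.0318]
Step 26: x=[4.0017] v=[0.0183]
First v>=0 after going negative at step 26, time=3.9000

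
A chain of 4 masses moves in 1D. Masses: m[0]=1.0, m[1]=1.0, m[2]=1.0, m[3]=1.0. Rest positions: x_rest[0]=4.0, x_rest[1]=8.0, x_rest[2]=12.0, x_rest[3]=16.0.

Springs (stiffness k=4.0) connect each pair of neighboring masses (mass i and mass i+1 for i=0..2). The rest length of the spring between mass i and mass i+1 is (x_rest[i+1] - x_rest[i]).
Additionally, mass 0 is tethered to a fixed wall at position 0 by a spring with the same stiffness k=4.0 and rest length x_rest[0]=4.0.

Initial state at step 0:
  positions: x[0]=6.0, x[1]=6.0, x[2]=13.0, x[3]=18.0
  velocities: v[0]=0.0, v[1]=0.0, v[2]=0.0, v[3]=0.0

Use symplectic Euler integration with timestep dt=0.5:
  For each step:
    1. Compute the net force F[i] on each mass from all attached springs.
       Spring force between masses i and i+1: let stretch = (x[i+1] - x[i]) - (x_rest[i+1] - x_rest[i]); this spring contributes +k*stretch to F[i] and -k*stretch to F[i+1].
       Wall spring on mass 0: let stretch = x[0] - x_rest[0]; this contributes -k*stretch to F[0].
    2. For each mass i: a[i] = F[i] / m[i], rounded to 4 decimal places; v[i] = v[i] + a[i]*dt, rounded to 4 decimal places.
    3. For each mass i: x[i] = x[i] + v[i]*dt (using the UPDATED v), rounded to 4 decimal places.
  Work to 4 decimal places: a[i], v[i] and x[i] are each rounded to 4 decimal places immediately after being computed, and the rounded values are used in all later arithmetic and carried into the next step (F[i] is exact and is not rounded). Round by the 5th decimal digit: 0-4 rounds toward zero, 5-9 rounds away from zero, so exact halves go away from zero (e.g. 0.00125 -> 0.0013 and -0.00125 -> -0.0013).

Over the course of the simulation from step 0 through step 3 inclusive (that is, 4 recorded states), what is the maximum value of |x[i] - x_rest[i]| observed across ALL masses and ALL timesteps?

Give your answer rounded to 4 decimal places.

Answer: 5.0000

Derivation:
Step 0: x=[6.0000 6.0000 13.0000 18.0000] v=[0.0000 0.0000 0.0000 0.0000]
Step 1: x=[0.0000 13.0000 11.0000 17.0000] v=[-12.0000 14.0000 -4.0000 -2.0000]
Step 2: x=[7.0000 5.0000 17.0000 14.0000] v=[14.0000 -16.0000 12.0000 -6.0000]
Step 3: x=[5.0000 11.0000 8.0000 18.0000] v=[-4.0000 12.0000 -18.0000 8.0000]
Max displacement = 5.0000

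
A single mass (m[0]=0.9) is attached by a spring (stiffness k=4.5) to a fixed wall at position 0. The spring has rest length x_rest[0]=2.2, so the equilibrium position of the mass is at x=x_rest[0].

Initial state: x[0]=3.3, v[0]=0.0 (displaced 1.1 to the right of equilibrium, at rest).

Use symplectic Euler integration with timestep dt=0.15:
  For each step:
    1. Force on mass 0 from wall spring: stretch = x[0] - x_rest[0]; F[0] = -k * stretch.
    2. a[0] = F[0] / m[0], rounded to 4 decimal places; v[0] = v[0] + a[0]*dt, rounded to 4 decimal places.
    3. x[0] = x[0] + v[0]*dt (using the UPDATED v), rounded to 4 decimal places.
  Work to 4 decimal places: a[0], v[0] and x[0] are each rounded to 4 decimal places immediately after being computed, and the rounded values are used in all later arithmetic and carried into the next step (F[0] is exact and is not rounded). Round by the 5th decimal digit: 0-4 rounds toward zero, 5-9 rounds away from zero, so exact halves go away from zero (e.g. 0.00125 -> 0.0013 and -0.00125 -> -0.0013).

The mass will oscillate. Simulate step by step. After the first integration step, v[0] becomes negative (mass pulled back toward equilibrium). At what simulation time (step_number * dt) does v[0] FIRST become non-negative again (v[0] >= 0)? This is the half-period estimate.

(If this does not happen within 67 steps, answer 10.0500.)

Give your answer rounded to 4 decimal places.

Answer: 1.5000

Derivation:
Step 0: x=[3.3000] v=[0.0000]
Step 1: x=[3.1763] v=[-0.8250]
Step 2: x=[2.9427] v=[-1.5572]
Step 3: x=[2.6256] v=[-2.1142]
Step 4: x=[2.2606] v=[-2.4334]
Step 5: x=[1.8888] v=[-2.4789]
Step 6: x=[1.5520] v=[-2.2455]
Step 7: x=[1.2881] v=[-1.7595]
Step 8: x=[1.1268] v=[-1.0756]
Step 9: x=[1.0862] v=[-0.2707]
Step 10: x=[1.1709] v=[0.5647]
First v>=0 after going negative at step 10, time=1.5000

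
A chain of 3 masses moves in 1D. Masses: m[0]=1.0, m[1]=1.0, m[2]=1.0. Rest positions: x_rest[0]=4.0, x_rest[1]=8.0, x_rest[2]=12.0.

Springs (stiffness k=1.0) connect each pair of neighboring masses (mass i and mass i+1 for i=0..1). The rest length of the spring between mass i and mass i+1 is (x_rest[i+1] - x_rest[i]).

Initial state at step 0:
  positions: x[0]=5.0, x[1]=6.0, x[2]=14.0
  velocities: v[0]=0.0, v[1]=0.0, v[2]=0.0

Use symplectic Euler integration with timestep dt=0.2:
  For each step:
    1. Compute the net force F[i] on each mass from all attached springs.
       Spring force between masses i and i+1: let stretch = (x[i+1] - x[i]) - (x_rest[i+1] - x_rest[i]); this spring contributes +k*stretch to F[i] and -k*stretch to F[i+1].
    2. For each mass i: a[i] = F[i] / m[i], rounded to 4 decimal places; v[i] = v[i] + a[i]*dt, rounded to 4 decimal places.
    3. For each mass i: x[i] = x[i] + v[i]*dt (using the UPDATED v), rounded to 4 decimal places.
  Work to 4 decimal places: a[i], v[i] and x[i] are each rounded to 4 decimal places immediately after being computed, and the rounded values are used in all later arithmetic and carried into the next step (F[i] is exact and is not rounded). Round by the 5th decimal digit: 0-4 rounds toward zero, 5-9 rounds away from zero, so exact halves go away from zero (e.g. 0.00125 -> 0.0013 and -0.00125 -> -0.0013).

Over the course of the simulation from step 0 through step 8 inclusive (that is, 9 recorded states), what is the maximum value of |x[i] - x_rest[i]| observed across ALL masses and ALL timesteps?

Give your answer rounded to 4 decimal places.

Step 0: x=[5.0000 6.0000 14.0000] v=[0.0000 0.0000 0.0000]
Step 1: x=[4.8800 6.2800 13.8400] v=[-0.6000 1.4000 -0.8000]
Step 2: x=[4.6560 6.8064 13.5376] v=[-1.1200 2.6320 -1.5120]
Step 3: x=[4.3580 7.5160 13.1260] v=[-1.4899 3.5482 -2.0582]
Step 4: x=[4.0263 8.3237 12.6500] v=[-1.6583 4.0386 -2.3802]
Step 5: x=[3.7065 9.1326 12.1609] v=[-1.5988 4.0444 -2.4455]
Step 6: x=[3.4438 9.8456 11.7107] v=[-1.3136 3.5648 -2.2512]
Step 7: x=[3.2772 10.3771 11.3459] v=[-0.8332 2.6575 -1.8242]
Step 8: x=[3.2346 10.6634 11.1023] v=[-0.2132 1.4313 -1.2180]
Max displacement = 2.6634

Answer: 2.6634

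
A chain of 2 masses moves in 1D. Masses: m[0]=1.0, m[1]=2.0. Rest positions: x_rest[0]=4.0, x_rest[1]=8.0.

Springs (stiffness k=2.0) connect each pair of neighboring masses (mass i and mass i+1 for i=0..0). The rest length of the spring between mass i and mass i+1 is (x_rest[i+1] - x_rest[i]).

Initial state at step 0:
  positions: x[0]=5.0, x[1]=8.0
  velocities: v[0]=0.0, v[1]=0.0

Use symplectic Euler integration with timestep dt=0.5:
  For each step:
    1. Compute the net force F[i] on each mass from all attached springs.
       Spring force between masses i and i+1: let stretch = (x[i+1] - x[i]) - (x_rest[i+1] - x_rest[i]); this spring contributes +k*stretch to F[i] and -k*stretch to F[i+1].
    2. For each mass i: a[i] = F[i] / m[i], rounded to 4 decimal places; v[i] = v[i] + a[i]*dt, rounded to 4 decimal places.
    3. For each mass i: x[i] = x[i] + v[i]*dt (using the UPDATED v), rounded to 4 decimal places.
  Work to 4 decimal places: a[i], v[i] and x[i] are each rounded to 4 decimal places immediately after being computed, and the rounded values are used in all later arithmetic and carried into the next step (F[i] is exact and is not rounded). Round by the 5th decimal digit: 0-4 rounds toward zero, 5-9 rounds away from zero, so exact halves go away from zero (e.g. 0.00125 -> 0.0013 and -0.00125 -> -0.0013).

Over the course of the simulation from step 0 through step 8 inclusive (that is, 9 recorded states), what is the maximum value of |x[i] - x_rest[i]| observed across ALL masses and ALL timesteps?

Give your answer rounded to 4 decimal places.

Step 0: x=[5.0000 8.0000] v=[0.0000 0.0000]
Step 1: x=[4.5000 8.2500] v=[-1.0000 0.5000]
Step 2: x=[3.8750 8.5625] v=[-1.2500 0.6250]
Step 3: x=[3.5938 8.7032] v=[-0.5625 0.2813]
Step 4: x=[3.8673 8.5665] v=[0.5469 -0.2734]
Step 5: x=[4.4904 8.2550] v=[1.2461 -0.6230]
Step 6: x=[4.9958 8.0024] v=[1.0107 -0.5053]
Step 7: x=[5.0045 7.9981] v=[0.0173 -0.0086]
Step 8: x=[4.5100 8.2454] v=[-0.9891 0.4946]
Max displacement = 1.0045

Answer: 1.0045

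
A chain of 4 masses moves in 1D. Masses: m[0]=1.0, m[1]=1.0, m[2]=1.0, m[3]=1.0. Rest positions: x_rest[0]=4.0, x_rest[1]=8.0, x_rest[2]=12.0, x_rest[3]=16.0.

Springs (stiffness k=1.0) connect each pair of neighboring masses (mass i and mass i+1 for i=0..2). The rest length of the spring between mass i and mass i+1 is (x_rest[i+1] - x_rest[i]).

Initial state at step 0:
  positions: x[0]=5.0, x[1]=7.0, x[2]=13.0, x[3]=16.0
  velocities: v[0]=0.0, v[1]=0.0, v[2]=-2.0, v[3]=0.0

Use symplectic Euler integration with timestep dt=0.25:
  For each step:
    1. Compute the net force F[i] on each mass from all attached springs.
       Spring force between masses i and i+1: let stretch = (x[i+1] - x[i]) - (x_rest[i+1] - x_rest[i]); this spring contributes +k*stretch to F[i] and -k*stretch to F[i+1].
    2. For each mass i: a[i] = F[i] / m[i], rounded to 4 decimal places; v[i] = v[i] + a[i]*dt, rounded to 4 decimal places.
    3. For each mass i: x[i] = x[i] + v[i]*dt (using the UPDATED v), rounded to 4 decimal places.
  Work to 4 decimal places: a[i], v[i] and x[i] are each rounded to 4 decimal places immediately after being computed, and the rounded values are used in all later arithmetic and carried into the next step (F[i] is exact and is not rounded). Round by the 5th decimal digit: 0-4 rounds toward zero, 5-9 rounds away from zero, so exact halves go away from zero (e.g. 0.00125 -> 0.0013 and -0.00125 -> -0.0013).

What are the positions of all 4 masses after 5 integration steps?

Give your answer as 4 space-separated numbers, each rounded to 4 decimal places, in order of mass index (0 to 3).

Step 0: x=[5.0000 7.0000 13.0000 16.0000] v=[0.0000 0.0000 -2.0000 0.0000]
Step 1: x=[4.8750 7.2500 12.3125 16.0625] v=[-0.5000 1.0000 -2.7500 0.2500]
Step 2: x=[4.6484 7.6680 11.5430 16.1406] v=[-0.9063 1.6719 -3.0781 0.3125]
Step 3: x=[4.3606 8.1395 10.8186 16.1814] v=[-1.1514 1.8858 -2.8975 0.1631]
Step 4: x=[4.0589 8.5422 10.2620 16.1370] v=[-1.2067 1.6109 -2.2266 -0.1776]
Step 5: x=[3.7874 8.7722 9.9651 15.9754] v=[-1.0859 0.9200 -1.1878 -0.6464]

Answer: 3.7874 8.7722 9.9651 15.9754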